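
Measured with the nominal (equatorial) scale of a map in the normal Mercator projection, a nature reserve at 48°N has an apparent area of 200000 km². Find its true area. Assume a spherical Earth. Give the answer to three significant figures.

89500 km²

Mercator is conformal, so the point scale is isotropic: h = k = sec φ = 1/cos φ.
Areal scale = k² = sec²φ = 1/cos²(48°) = 1/0.6691² = 2.233.
True area = apparent / (areal scale) = 200000 / 2.233 ≈ 89500 km².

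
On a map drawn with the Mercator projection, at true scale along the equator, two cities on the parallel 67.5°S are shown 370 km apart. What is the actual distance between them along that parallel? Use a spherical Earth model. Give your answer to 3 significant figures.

The Mercator projection is conformal; its linear scale factor is the same in every direction and equals sec φ = 1/cos φ.
Along the parallel at 67.5°, map distances are exaggerated by k = sec 67.5° = 2.613.
True distance = 370 / 2.613 = 370 × cos 67.5° ≈ 142 km.

142 km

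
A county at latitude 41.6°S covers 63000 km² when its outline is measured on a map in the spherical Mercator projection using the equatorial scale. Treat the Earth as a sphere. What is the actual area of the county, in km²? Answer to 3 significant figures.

For Mercator, h = k = sec φ (a conformal cylindrical projection has a single point scale, 1/cos φ).
Areal scale = k² = sec²φ = 1/cos²(41.6°) = 1/0.7478² = 1.788.
True area = apparent / (areal scale) = 63000 / 1.788 ≈ 35200 km².

35200 km²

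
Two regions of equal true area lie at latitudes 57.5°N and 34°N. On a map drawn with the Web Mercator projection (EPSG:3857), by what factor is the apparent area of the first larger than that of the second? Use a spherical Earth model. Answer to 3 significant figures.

Mercator areal scale is sec²φ.
At 57.5°: sec²(57.5°) = 1/0.5373² = 3.464.
At 34°: sec²(34°) = 1/0.8290² = 1.455.
Ratio = 3.464/1.455 = cos²(34°)/cos²(57.5°) ≈ 2.38.

2.38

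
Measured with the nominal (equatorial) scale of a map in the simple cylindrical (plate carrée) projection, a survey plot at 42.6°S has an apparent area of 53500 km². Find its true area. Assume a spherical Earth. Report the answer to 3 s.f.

For the equirectangular projection with φ₀ = 0 (plate carrée), h = 1 along meridians and k = sec φ along parallels.
Areal scale = h·k = 1 × sec φ; at 42.6°, h = 1.000, k = 1.359, so h·k = 1.359.
True area = apparent / (areal scale) = 53500 / 1.359 ≈ 39400 km².

39400 km²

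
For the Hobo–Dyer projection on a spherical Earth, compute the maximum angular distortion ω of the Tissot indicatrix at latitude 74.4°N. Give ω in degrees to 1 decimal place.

105.1°

Hobo–Dyer is a cylindrical equal-area projection with standard parallels at ±37.5°. A cylindrical equal-area projection with standard parallel φ₀ has meridian scale h = cos φ / cos φ₀ and parallel scale k = cos φ₀ / cos φ (so areas are preserved, h·k = 1).
At 74.4°: h = 0.3390, k = 2.950; principal scales a = 2.950, b = 0.3390.
sin(ω/2) = (a − b)/(a + b) = 2.611/3.289 = 0.7939, so ω = 2 arcsin(0.7939) ≈ 105.1°.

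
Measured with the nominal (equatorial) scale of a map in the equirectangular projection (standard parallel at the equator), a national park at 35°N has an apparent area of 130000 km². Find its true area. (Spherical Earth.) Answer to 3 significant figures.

Plate carrée maps x = Rλ, y = Rφ. The meridian scale is h = 1 and the parallel scale is k = 1/cos φ = sec φ.
Areal scale = h·k = 1 × sec φ; at 35°, h = 1.000, k = 1.221, so h·k = 1.221.
True area = apparent / (areal scale) = 130000 / 1.221 ≈ 106000 km².

106000 km²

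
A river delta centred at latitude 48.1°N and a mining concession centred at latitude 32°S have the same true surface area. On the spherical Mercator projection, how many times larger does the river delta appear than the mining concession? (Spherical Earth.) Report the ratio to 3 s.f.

Mercator is conformal with k = sec φ, so areal scale = k² = sec²φ.
At 48.1°: sec²(48.1°) = 1/0.6678² = 2.242.
At 32°: sec²(32°) = 1/0.8480² = 1.390.
Ratio = 2.242/1.390 = cos²(32°)/cos²(48.1°) ≈ 1.61.

1.61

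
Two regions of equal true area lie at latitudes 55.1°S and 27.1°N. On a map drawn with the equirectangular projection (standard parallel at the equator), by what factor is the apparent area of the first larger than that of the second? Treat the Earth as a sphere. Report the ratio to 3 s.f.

For the equirectangular projection with φ₀ = 0 (plate carrée), h = 1 along meridians and k = sec φ along parallels.
Areal scale at 55.1°: h·k = 1.000 × 1.748 = 1.748.
Areal scale at 27.1°: h·k = 1.000 × 1.123 = 1.123.
Ratio = 1.748/1.123 ≈ 1.56.

1.56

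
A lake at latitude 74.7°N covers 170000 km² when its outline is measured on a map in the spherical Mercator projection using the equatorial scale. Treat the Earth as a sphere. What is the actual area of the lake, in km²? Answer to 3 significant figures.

Mercator is conformal, so the point scale is isotropic: h = k = sec φ = 1/cos φ.
Areal scale = k² = sec²φ = 1/cos²(74.7°) = 1/0.2639² = 14.36.
True area = apparent / (areal scale) = 170000 / 14.36 ≈ 11800 km².

11800 km²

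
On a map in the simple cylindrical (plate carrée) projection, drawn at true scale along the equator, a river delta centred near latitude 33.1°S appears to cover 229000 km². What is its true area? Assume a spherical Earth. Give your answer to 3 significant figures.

In the plate carrée (x = Rλ, y = Rφ), meridians are true-scale (h = 1) and parallels are stretched by k = sec φ.
Areal scale = h·k = 1 × sec φ; at 33.1°, h = 1.000, k = 1.194, so h·k = 1.194.
True area = apparent / (areal scale) = 229000 / 1.194 ≈ 192000 km².

192000 km²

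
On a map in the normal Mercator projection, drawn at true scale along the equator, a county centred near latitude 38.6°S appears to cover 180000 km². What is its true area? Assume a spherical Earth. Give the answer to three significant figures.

For Mercator, h = k = sec φ (a conformal cylindrical projection has a single point scale, 1/cos φ).
Areal scale = k² = sec²φ = 1/cos²(38.6°) = 1/0.7815² = 1.637.
True area = apparent / (areal scale) = 180000 / 1.637 ≈ 110000 km².

110000 km²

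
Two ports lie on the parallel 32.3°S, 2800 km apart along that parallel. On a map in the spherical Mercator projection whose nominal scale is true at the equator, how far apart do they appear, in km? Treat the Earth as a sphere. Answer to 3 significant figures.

3310 km

The Mercator projection is conformal; its linear scale factor is the same in every direction and equals sec φ = 1/cos φ.
Along the parallel, k = sec 32.3° = 1/0.8453 = 1.183.
Map distance = 2800 × 1.183 ≈ 3310 km.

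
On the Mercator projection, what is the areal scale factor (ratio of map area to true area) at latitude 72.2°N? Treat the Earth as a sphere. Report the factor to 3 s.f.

The Mercator projection is conformal; its linear scale factor is the same in every direction and equals sec φ = 1/cos φ.
Areal scale = k² = sec²φ = 1/cos²(72.2°) = 1/0.3057² = 10.70.

10.7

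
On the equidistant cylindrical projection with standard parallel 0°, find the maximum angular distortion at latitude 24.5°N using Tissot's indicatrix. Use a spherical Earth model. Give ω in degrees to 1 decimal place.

5.4°

Plate carrée maps x = Rλ, y = Rφ. The meridian scale is h = 1 and the parallel scale is k = 1/cos φ = sec φ.
At 24.5°: h = 1.000, k = 1.099; principal scales a = 1.099, b = 1.000.
sin(ω/2) = (a − b)/(a + b) = 0.09895/2.099 = 0.04714, so ω = 2 arcsin(0.04714) ≈ 5.4°.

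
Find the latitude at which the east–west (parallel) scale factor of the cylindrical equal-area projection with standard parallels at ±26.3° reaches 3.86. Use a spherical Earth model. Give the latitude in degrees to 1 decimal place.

Cylindrical equal-area (φ₀ = 26.3°): h = cos φ / cos 26.3° along meridians, k = cos 26.3° / cos φ along parallels; h·k = 1.
k = cos φ₀ / cos φ = 3.86  ⇒  cos φ = cos 26.3° / 3.86 = 0.2323.
φ = arccos(0.2323) ≈ 76.6°.

76.6°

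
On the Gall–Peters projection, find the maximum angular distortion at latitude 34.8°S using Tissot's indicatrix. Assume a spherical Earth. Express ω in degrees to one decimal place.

Gall–Peters is a cylindrical equal-area projection with standard parallels at ±45°. For cylindrical equal-area with standard parallel φ₀, h = cos φ / cos φ₀ and k = cos φ₀ / cos φ, so h·k = 1.
At 34.8°: h = 1.161, k = 0.8611; principal scales a = 1.161, b = 0.8611.
sin(ω/2) = (a − b)/(a + b) = 0.3002/2.022 = 0.1484, so ω = 2 arcsin(0.1484) ≈ 17.1°.

17.1°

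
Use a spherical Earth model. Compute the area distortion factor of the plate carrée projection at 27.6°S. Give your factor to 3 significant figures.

1.13

In the plate carrée (x = Rλ, y = Rφ), meridians are true-scale (h = 1) and parallels are stretched by k = sec φ.
Areal scale = h·k = 1 × sec φ; at 27.6°, h = 1.000, k = 1.128, so h·k = 1.128.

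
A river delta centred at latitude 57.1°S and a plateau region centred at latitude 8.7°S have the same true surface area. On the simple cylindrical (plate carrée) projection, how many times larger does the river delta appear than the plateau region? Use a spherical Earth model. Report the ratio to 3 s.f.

In the plate carrée (x = Rλ, y = Rφ), meridians are true-scale (h = 1) and parallels are stretched by k = sec φ.
Areal scale at 57.1°: h·k = 1.000 × 1.841 = 1.841.
Areal scale at 8.7°: h·k = 1.000 × 1.012 = 1.012.
Ratio = 1.841/1.012 ≈ 1.82.

1.82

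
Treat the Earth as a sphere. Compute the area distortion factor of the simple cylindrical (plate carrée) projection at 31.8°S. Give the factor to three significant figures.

1.18

For the equirectangular projection with φ₀ = 0 (plate carrée), h = 1 along meridians and k = sec φ along parallels.
Areal scale = h·k = 1 × sec φ; at 31.8°, h = 1.000, k = 1.177, so h·k = 1.177.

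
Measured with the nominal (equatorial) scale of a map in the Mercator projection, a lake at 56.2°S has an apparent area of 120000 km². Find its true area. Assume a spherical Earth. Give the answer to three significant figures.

The Mercator projection is conformal; its linear scale factor is the same in every direction and equals sec φ = 1/cos φ.
Areal scale = k² = sec²φ = 1/cos²(56.2°) = 1/0.5563² = 3.231.
True area = apparent / (areal scale) = 120000 / 3.231 ≈ 37100 km².

37100 km²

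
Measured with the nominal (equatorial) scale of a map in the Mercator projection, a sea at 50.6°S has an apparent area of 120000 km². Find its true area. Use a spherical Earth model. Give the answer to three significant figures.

48300 km²

Mercator is conformal, so the point scale is isotropic: h = k = sec φ = 1/cos φ.
Areal scale = k² = sec²φ = 1/cos²(50.6°) = 1/0.6347² = 2.482.
True area = apparent / (areal scale) = 120000 / 2.482 ≈ 48300 km².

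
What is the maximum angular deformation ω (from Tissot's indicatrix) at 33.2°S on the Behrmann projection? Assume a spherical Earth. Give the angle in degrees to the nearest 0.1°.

3.9°

Behrmann is a cylindrical equal-area projection with standard parallels at ±30°. For cylindrical equal-area with standard parallel φ₀, h = cos φ / cos φ₀ and k = cos φ₀ / cos φ, so h·k = 1.
At 33.2°: h = 0.9662, k = 1.035; principal scales a = 1.035, b = 0.9662.
sin(ω/2) = (a − b)/(a + b) = 0.06876/2.001 = 0.03436, so ω = 2 arcsin(0.03436) ≈ 3.9°.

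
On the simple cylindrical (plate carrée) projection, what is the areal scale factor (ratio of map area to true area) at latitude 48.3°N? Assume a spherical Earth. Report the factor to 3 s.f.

1.50

For the equirectangular projection with φ₀ = 0 (plate carrée), h = 1 along meridians and k = sec φ along parallels.
Areal scale = h·k = 1 × sec φ; at 48.3°, h = 1.000, k = 1.503, so h·k = 1.503.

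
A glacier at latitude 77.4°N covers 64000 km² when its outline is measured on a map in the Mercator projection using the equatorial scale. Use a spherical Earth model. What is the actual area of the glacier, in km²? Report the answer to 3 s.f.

3050 km²

The Mercator projection is conformal; its linear scale factor is the same in every direction and equals sec φ = 1/cos φ.
Areal scale = k² = sec²φ = 1/cos²(77.4°) = 1/0.2181² = 21.01.
True area = apparent / (areal scale) = 64000 / 21.01 ≈ 3050 km².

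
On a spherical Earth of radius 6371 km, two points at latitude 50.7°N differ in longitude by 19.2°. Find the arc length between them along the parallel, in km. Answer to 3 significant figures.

1350 km

Arc length along a parallel = R cos φ · Δλ (with Δλ in radians).
= 6371 × cos 50.7° × (19.2° × π/180) = 6371 × 0.6334 × 0.3351 ≈ 1350 km.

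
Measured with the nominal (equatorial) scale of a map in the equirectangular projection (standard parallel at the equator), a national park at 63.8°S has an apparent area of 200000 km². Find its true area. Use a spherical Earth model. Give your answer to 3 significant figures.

In the plate carrée (x = Rλ, y = Rφ), meridians are true-scale (h = 1) and parallels are stretched by k = sec φ.
Areal scale = h·k = 1 × sec φ; at 63.8°, h = 1.000, k = 2.265, so h·k = 2.265.
True area = apparent / (areal scale) = 200000 / 2.265 ≈ 88300 km².

88300 km²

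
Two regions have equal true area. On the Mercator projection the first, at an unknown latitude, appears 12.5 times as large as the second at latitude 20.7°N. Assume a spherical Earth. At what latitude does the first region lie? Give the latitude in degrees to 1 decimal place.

74.7°

Mercator areal scale is sec²φ, so apparent-area ratio = sec²φ₁ / sec²φ₂ = cos²φ₂ / cos²φ₁.
cos²φ₂ / cos²φ₁ = 12.5  ⇒  cos φ₁ = cos 20.7° / √12.5 = 0.9354/3.536 = 0.2646.
φ₁ = arccos(0.2646) ≈ 74.7°.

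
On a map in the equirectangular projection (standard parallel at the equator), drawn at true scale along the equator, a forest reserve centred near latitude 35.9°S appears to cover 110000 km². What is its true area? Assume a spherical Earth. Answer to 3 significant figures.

Plate carrée maps x = Rλ, y = Rφ. The meridian scale is h = 1 and the parallel scale is k = 1/cos φ = sec φ.
Areal scale = h·k = 1 × sec φ; at 35.9°, h = 1.000, k = 1.235, so h·k = 1.235.
True area = apparent / (areal scale) = 110000 / 1.235 ≈ 89100 km².

89100 km²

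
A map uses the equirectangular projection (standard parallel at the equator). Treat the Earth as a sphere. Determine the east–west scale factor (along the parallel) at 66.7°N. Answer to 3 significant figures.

For the equirectangular projection with φ₀ = 0 (plate carrée), h = 1 along meridians and k = sec φ along parallels.
k = 1/cos 66.7° = 1/0.3955 = 2.528.

2.53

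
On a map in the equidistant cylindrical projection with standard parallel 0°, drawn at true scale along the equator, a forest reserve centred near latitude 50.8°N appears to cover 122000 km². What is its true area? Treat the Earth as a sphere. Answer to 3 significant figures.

Plate carrée maps x = Rλ, y = Rφ. The meridian scale is h = 1 and the parallel scale is k = 1/cos φ = sec φ.
Areal scale = h·k = 1 × sec φ; at 50.8°, h = 1.000, k = 1.582, so h·k = 1.582.
True area = apparent / (areal scale) = 122000 / 1.582 ≈ 77100 km².

77100 km²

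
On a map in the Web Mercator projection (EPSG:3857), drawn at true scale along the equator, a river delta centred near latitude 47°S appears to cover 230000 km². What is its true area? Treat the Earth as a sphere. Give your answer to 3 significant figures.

107000 km²

The Mercator projection is conformal; its linear scale factor is the same in every direction and equals sec φ = 1/cos φ.
Areal scale = k² = sec²φ = 1/cos²(47°) = 1/0.6820² = 2.150.
True area = apparent / (areal scale) = 230000 / 2.150 ≈ 107000 km².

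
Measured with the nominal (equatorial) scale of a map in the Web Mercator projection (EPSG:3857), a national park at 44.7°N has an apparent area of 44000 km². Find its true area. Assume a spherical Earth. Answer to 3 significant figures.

The Mercator projection is conformal; its linear scale factor is the same in every direction and equals sec φ = 1/cos φ.
Areal scale = k² = sec²φ = 1/cos²(44.7°) = 1/0.7108² = 1.979.
True area = apparent / (areal scale) = 44000 / 1.979 ≈ 22200 km².

22200 km²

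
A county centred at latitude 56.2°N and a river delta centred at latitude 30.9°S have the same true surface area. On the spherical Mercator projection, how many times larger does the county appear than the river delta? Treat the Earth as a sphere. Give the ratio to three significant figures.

Mercator areal scale is sec²φ.
At 56.2°: sec²(56.2°) = 1/0.5563² = 3.231.
At 30.9°: sec²(30.9°) = 1/0.8581² = 1.358.
Ratio = 3.231/1.358 = cos²(30.9°)/cos²(56.2°) ≈ 2.38.

2.38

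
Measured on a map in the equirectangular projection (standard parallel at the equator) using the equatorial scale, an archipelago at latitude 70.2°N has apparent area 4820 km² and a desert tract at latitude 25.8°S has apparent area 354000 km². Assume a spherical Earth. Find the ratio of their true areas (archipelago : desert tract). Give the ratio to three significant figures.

0.00512

Plate carrée has h = 1 and k = sec φ, giving areal scale sec φ; true area = (apparent area) · cos φ.
True area of archipelago: 4820 × cos(70.2°) = 4820 × 0.3387 = 1633 km².
True area of desert tract: 354000 × cos(25.8°) = 354000 × 0.9003 = 318700 km².
Ratio = 1633 / 318700 ≈ 0.00512.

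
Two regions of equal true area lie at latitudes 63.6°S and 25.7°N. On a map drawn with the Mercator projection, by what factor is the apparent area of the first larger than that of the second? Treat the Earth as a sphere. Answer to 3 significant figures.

4.11

On Mercator, area is exaggerated by sec²φ = 1/cos²φ.
At 63.6°: sec²(63.6°) = 1/0.4446² = 5.058.
At 25.7°: sec²(25.7°) = 1/0.9011² = 1.232.
Ratio = 5.058/1.232 = cos²(25.7°)/cos²(63.6°) ≈ 4.11.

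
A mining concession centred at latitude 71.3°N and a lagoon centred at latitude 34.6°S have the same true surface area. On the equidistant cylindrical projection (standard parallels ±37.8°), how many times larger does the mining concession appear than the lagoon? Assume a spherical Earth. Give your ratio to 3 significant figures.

2.57

With standard parallel φ₀ = 37.8°, the equirectangular projection gives x = Rλ cos φ₀, y = Rφ, so h = 1 and k = cos 37.8° / cos φ.
Areal scale at 71.3°: h·k = 1.000 × 2.465 = 2.465.
Areal scale at 34.6°: h·k = 1.000 × 0.9599 = 0.9599.
Ratio = 2.465/0.9599 ≈ 2.57.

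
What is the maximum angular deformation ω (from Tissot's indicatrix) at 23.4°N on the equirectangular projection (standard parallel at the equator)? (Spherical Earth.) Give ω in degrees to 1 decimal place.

For the equirectangular projection with φ₀ = 0 (plate carrée), h = 1 along meridians and k = sec φ along parallels.
At 23.4°: h = 1.000, k = 1.090; principal scales a = 1.090, b = 1.000.
sin(ω/2) = (a − b)/(a + b) = 0.08962/2.090 = 0.04289, so ω = 2 arcsin(0.04289) ≈ 4.9°.

4.9°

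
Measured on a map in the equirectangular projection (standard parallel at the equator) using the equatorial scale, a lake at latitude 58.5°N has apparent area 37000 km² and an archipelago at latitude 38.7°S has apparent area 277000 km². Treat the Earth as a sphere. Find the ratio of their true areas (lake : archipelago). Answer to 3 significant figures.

Plate carrée has h = 1 and k = sec φ, giving areal scale sec φ; true area = (apparent area) · cos φ.
True area of lake: 37000 × cos(58.5°) = 37000 × 0.5225 = 19330 km².
True area of archipelago: 277000 × cos(38.7°) = 277000 × 0.7804 = 216200 km².
Ratio = 19330 / 216200 ≈ 0.0894.

0.0894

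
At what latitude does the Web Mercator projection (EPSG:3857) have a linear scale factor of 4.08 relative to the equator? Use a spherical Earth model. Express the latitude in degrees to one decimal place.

Mercator scale is k = sec φ = 1/cos φ.
1/cos φ = 4.08  ⇒  cos φ = 0.2451  ⇒  φ = arccos(0.2451) ≈ 75.8°.

75.8°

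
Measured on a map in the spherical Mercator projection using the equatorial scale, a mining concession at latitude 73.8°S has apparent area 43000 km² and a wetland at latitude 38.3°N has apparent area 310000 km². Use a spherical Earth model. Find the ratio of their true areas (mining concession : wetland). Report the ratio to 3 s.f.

Since Mercator area scale is 1/cos²φ, the true area equals the apparent area multiplied by cos²φ.
True area of mining concession: 43000 × cos²(73.8°) = 43000 × 0.07784 = 3347 km².
True area of wetland: 310000 × cos²(38.3°) = 310000 × 0.6159 = 190900 km².
Ratio = 3347 / 190900 ≈ 0.0175.

0.0175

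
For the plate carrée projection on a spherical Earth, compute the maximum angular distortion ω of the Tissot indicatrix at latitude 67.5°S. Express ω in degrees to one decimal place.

53.0°

For the equirectangular projection with φ₀ = 0 (plate carrée), h = 1 along meridians and k = sec φ along parallels.
At 67.5°: h = 1.000, k = 2.613; principal scales a = 2.613, b = 1.000.
sin(ω/2) = (a − b)/(a + b) = 1.613/3.613 = 0.4465, so ω = 2 arcsin(0.4465) ≈ 53.0°.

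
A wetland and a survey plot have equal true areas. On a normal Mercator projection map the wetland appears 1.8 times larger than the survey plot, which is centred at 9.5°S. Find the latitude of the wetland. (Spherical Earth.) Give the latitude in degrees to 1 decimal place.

42.7°

For equal true areas on Mercator, apparent areas scale as sec²φ, so the ratio is cos²φ₂ / cos²φ₁.
cos²φ₂ / cos²φ₁ = 1.8  ⇒  cos φ₁ = cos 9.5° / √1.8 = 0.9863/1.342 = 0.7351.
φ₁ = arccos(0.7351) ≈ 42.7°.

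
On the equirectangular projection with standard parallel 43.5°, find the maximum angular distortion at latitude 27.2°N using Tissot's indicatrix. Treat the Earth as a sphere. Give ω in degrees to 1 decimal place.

11.7°

The equidistant cylindrical projection with φ₀ = 43.5° has h = 1 (meridians true) and k = cos φ₀ / cos φ along parallels.
At 27.2°: h = 1.000, k = 0.8156; principal scales a = 1.000, b = 0.8156.
sin(ω/2) = (a − b)/(a + b) = 0.1844/1.816 = 0.1016, so ω = 2 arcsin(0.1016) ≈ 11.7°.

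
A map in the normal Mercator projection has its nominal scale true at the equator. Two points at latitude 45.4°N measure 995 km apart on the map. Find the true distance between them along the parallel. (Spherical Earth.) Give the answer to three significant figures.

Mercator is conformal, so the point scale is isotropic: h = k = sec φ = 1/cos φ.
Along the parallel at 45.4°, map distances are exaggerated by k = sec 45.4° = 1.424.
True distance = 995 / 1.424 = 995 × cos 45.4° ≈ 699 km.

699 km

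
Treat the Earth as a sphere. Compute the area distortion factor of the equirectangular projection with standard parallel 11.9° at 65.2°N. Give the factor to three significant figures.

2.33

The equidistant cylindrical projection with φ₀ = 11.9° has h = 1 (meridians true) and k = cos φ₀ / cos φ along parallels.
Areal scale = h·k = 1 × cos φ₀ / cos φ; at 65.2°, h = 1.000, k = 2.333, so h·k = 2.333.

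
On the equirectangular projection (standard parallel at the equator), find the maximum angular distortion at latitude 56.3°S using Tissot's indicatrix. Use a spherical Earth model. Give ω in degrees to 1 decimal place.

Plate carrée maps x = Rλ, y = Rφ. The meridian scale is h = 1 and the parallel scale is k = 1/cos φ = sec φ.
At 56.3°: h = 1.000, k = 1.802; principal scales a = 1.802, b = 1.000.
sin(ω/2) = (a − b)/(a + b) = 0.8023/2.802 = 0.2863, so ω = 2 arcsin(0.2863) ≈ 33.3°.

33.3°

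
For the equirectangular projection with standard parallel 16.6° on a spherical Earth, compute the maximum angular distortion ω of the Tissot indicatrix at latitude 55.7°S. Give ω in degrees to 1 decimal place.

The equidistant cylindrical projection with φ₀ = 16.6° has h = 1 (meridians true) and k = cos φ₀ / cos φ along parallels.
At 55.7°: h = 1.000, k = 1.701; principal scales a = 1.701, b = 1.000.
sin(ω/2) = (a − b)/(a + b) = 0.7006/2.701 = 0.2594, so ω = 2 arcsin(0.2594) ≈ 30.1°.

30.1°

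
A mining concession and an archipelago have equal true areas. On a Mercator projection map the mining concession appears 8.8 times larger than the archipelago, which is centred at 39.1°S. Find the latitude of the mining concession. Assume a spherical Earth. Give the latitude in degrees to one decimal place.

74.8°

For equal true areas on Mercator, apparent areas scale as sec²φ, so the ratio is cos²φ₂ / cos²φ₁.
cos²φ₂ / cos²φ₁ = 8.8  ⇒  cos φ₁ = cos 39.1° / √8.8 = 0.7760/2.966 = 0.2616.
φ₁ = arccos(0.2616) ≈ 74.8°.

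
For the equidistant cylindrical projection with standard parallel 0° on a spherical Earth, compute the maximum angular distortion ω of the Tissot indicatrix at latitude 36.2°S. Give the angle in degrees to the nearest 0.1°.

In the plate carrée (x = Rλ, y = Rφ), meridians are true-scale (h = 1) and parallels are stretched by k = sec φ.
At 36.2°: h = 1.000, k = 1.239; principal scales a = 1.239, b = 1.000.
sin(ω/2) = (a − b)/(a + b) = 0.2392/2.239 = 0.1068, so ω = 2 arcsin(0.1068) ≈ 12.3°.

12.3°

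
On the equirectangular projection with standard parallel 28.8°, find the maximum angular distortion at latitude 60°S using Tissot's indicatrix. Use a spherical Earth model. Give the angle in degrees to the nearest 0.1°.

31.7°

In the equirectangular projection with standard parallel φ₀ = 28.8° (x = Rλ cos φ₀, y = Rφ), meridians are true-scale (h = 1) and the parallel scale is k = cos φ₀ / cos φ.
At 60°: h = 1.000, k = 1.753; principal scales a = 1.753, b = 1.000.
sin(ω/2) = (a − b)/(a + b) = 0.7526/2.753 = 0.2734, so ω = 2 arcsin(0.2734) ≈ 31.7°.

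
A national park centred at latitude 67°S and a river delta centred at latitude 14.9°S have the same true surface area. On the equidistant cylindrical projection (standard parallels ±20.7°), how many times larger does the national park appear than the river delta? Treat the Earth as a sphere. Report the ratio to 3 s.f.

2.47

In the equirectangular projection with standard parallel φ₀ = 20.7° (x = Rλ cos φ₀, y = Rφ), meridians are true-scale (h = 1) and the parallel scale is k = cos φ₀ / cos φ.
Areal scale at 67°: h·k = 1.000 × 2.394 = 2.394.
Areal scale at 14.9°: h·k = 1.000 × 0.9680 = 0.9680.
Ratio = 2.394/0.9680 ≈ 2.47.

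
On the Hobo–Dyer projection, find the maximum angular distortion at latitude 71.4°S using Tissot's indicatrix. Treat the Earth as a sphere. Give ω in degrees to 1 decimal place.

92.4°

The Hobo–Dyer projection is cylindrical equal-area with φ₀ = 37.5°. Cylindrical equal-area (φ₀ = 37.5°): h = cos φ / cos 37.5° along meridians, k = cos 37.5° / cos φ along parallels; h·k = 1.
At 71.4°: h = 0.4020, k = 2.487; principal scales a = 2.487, b = 0.4020.
sin(ω/2) = (a − b)/(a + b) = 2.085/2.889 = 0.7217, so ω = 2 arcsin(0.7217) ≈ 92.4°.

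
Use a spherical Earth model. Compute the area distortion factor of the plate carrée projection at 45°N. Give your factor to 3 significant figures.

1.41

For the equirectangular projection with φ₀ = 0 (plate carrée), h = 1 along meridians and k = sec φ along parallels.
Areal scale = h·k = 1 × sec φ; at 45°, h = 1.000, k = 1.414, so h·k = 1.414.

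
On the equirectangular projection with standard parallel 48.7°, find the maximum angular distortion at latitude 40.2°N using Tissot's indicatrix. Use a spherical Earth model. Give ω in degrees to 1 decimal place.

The equidistant cylindrical projection with φ₀ = 48.7° has h = 1 (meridians true) and k = cos φ₀ / cos φ along parallels.
At 40.2°: h = 1.000, k = 0.8641; principal scales a = 1.000, b = 0.8641.
sin(ω/2) = (a − b)/(a + b) = 0.1359/1.864 = 0.07290, so ω = 2 arcsin(0.07290) ≈ 8.4°.

8.4°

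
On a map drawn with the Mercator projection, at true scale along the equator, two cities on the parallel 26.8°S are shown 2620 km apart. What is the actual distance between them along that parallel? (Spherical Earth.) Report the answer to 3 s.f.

For Mercator, h = k = sec φ (a conformal cylindrical projection has a single point scale, 1/cos φ).
Along the parallel at 26.8°, map distances are exaggerated by k = sec 26.8° = 1.120.
True distance = 2620 / 1.120 = 2620 × cos 26.8° ≈ 2340 km.

2340 km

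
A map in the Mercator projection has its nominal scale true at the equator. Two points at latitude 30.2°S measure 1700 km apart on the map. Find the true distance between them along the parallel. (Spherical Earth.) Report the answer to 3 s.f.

The Mercator projection is conformal; its linear scale factor is the same in every direction and equals sec φ = 1/cos φ.
Along the parallel at 30.2°, map distances are exaggerated by k = sec 30.2° = 1.157.
True distance = 1700 / 1.157 = 1700 × cos 30.2° ≈ 1470 km.

1470 km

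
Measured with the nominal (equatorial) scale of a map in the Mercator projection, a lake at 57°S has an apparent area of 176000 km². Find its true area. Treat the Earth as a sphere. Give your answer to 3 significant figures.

52200 km²

The Mercator projection is conformal; its linear scale factor is the same in every direction and equals sec φ = 1/cos φ.
Areal scale = k² = sec²φ = 1/cos²(57°) = 1/0.5446² = 3.371.
True area = apparent / (areal scale) = 176000 / 3.371 ≈ 52200 km².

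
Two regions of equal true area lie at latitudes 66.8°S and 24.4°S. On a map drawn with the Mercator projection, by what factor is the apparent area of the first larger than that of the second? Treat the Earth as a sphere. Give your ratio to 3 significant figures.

5.34

Mercator is conformal with k = sec φ, so areal scale = k² = sec²φ.
At 66.8°: sec²(66.8°) = 1/0.3939² = 6.444.
At 24.4°: sec²(24.4°) = 1/0.9107² = 1.206.
Ratio = 6.444/1.206 = cos²(24.4°)/cos²(66.8°) ≈ 5.34.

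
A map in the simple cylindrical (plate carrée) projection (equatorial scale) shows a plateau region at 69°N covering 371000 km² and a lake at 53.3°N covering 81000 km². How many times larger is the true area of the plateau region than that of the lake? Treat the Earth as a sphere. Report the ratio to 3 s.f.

Plate carrée has h = 1 and k = sec φ, giving areal scale sec φ; true area = (apparent area) · cos φ.
True area of plateau region: 371000 × cos(69°) = 371000 × 0.3584 = 133000 km².
True area of lake: 81000 × cos(53.3°) = 81000 × 0.5976 = 48410 km².
Ratio = 133000 / 48410 ≈ 2.75.

2.75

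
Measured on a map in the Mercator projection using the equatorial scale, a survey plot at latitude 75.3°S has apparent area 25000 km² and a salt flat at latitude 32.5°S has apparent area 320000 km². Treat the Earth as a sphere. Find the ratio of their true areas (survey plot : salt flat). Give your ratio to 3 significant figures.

Mercator's areal exaggeration is sec²φ; hence true area = (apparent area) · cos²φ.
True area of survey plot: 25000 × cos²(75.3°) = 25000 × 0.06439 = 1610 km².
True area of salt flat: 320000 × cos²(32.5°) = 320000 × 0.7113 = 227600 km².
Ratio = 1610 / 227600 ≈ 0.00707.

0.00707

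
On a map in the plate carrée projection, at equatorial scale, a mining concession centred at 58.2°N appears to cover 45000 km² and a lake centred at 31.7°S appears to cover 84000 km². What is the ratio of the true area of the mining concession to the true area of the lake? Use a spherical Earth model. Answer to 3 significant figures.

0.332

On the plate carrée, areal scale = h·k = 1 × sec φ, so true area = apparent × cos φ.
True area of mining concession: 45000 × cos(58.2°) = 45000 × 0.5270 = 23710 km².
True area of lake: 84000 × cos(31.7°) = 84000 × 0.8508 = 71470 km².
Ratio = 23710 / 71470 ≈ 0.332.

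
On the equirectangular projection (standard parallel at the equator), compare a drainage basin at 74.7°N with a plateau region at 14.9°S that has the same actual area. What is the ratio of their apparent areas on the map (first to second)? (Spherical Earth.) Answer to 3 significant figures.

Plate carrée maps x = Rλ, y = Rφ. The meridian scale is h = 1 and the parallel scale is k = 1/cos φ = sec φ.
Areal scale at 74.7°: h·k = 1.000 × 3.790 = 3.790.
Areal scale at 14.9°: h·k = 1.000 × 1.035 = 1.035.
Ratio = 3.790/1.035 ≈ 3.66.

3.66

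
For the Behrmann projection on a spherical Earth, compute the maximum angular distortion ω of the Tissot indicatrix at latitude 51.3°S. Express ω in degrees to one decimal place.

Behrmann is a cylindrical equal-area projection with standard parallels at ±30°. A cylindrical equal-area projection with standard parallel φ₀ has meridian scale h = cos φ / cos φ₀ and parallel scale k = cos φ₀ / cos φ (so areas are preserved, h·k = 1).
At 51.3°: h = 0.7220, k = 1.385; principal scales a = 1.385, b = 0.7220.
sin(ω/2) = (a − b)/(a + b) = 0.6631/2.107 = 0.3147, so ω = 2 arcsin(0.3147) ≈ 36.7°.

36.7°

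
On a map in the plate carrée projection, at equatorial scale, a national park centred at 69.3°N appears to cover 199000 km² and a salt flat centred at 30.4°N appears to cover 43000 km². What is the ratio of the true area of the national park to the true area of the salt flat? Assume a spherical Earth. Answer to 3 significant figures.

1.90

Plate carrée has h = 1 and k = sec φ, giving areal scale sec φ; true area = (apparent area) · cos φ.
True area of national park: 199000 × cos(69.3°) = 199000 × 0.3535 = 70340 km².
True area of salt flat: 43000 × cos(30.4°) = 43000 × 0.8625 = 37090 km².
Ratio = 70340 / 37090 ≈ 1.90.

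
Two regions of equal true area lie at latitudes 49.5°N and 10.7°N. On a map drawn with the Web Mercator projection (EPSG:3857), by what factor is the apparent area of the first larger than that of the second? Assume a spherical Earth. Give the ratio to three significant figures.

On Mercator, area is exaggerated by sec²φ = 1/cos²φ.
At 49.5°: sec²(49.5°) = 1/0.6494² = 2.371.
At 10.7°: sec²(10.7°) = 1/0.9826² = 1.036.
Ratio = 2.371/1.036 = cos²(10.7°)/cos²(49.5°) ≈ 2.29.

2.29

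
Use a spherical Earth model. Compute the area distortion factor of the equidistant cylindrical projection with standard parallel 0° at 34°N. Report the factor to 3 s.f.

Plate carrée maps x = Rλ, y = Rφ. The meridian scale is h = 1 and the parallel scale is k = 1/cos φ = sec φ.
Areal scale = h·k = 1 × sec φ; at 34°, h = 1.000, k = 1.206, so h·k = 1.206.

1.21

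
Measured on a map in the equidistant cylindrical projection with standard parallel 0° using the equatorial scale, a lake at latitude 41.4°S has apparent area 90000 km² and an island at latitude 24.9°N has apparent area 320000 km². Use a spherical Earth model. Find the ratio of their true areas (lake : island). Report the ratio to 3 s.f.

Plate carrée has h = 1 and k = sec φ, giving areal scale sec φ; true area = (apparent area) · cos φ.
True area of lake: 90000 × cos(41.4°) = 90000 × 0.7501 = 67510 km².
True area of island: 320000 × cos(24.9°) = 320000 × 0.9070 = 290300 km².
Ratio = 67510 / 290300 ≈ 0.233.

0.233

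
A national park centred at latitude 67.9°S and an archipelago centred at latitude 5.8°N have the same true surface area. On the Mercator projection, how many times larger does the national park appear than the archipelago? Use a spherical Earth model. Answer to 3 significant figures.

6.99

Mercator is conformal with k = sec φ, so areal scale = k² = sec²φ.
At 67.9°: sec²(67.9°) = 1/0.3762² = 7.065.
At 5.8°: sec²(5.8°) = 1/0.9949² = 1.010.
Ratio = 7.065/1.010 = cos²(5.8°)/cos²(67.9°) ≈ 6.99.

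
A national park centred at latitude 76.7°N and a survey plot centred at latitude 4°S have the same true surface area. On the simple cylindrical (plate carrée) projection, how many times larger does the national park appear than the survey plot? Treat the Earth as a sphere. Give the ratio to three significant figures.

4.34

Plate carrée maps x = Rλ, y = Rφ. The meridian scale is h = 1 and the parallel scale is k = 1/cos φ = sec φ.
Areal scale at 76.7°: h·k = 1.000 × 4.347 = 4.347.
Areal scale at 4°: h·k = 1.000 × 1.002 = 1.002.
Ratio = 4.347/1.002 ≈ 4.34.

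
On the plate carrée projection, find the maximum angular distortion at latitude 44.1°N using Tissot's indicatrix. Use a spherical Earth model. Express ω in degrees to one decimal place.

In the plate carrée (x = Rλ, y = Rφ), meridians are true-scale (h = 1) and parallels are stretched by k = sec φ.
At 44.1°: h = 1.000, k = 1.393; principal scales a = 1.393, b = 1.000.
sin(ω/2) = (a − b)/(a + b) = 0.3925/2.393 = 0.1641, so ω = 2 arcsin(0.1641) ≈ 18.9°.

18.9°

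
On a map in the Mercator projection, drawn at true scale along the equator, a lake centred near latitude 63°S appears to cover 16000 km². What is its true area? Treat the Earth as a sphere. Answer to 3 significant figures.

3300 km²

The Mercator projection is conformal; its linear scale factor is the same in every direction and equals sec φ = 1/cos φ.
Areal scale = k² = sec²φ = 1/cos²(63°) = 1/0.4540² = 4.852.
True area = apparent / (areal scale) = 16000 / 4.852 ≈ 3300 km².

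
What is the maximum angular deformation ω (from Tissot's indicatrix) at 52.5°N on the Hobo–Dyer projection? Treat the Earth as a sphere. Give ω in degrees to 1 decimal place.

Hobo–Dyer is a cylindrical equal-area projection with standard parallels at ±37.5°. For cylindrical equal-area with standard parallel φ₀, h = cos φ / cos φ₀ and k = cos φ₀ / cos φ, so h·k = 1.
At 52.5°: h = 0.7673, k = 1.303; principal scales a = 1.303, b = 0.7673.
sin(ω/2) = (a − b)/(a + b) = 0.5359/2.071 = 0.2588, so ω = 2 arcsin(0.2588) ≈ 30.0°.

30.0°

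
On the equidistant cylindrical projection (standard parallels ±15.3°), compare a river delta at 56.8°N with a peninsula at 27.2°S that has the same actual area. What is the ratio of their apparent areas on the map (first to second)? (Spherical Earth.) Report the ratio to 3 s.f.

1.62

In the equirectangular projection with standard parallel φ₀ = 15.3° (x = Rλ cos φ₀, y = Rφ), meridians are true-scale (h = 1) and the parallel scale is k = cos φ₀ / cos φ.
Areal scale at 56.8°: h·k = 1.000 × 1.762 = 1.762.
Areal scale at 27.2°: h·k = 1.000 × 1.084 = 1.084.
Ratio = 1.762/1.084 ≈ 1.62.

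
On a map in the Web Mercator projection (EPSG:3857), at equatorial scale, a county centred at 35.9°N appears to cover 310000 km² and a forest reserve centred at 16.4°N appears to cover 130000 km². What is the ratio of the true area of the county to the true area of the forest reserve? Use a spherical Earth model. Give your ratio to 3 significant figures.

1.70

Since Mercator area scale is 1/cos²φ, the true area equals the apparent area multiplied by cos²φ.
True area of county: 310000 × cos²(35.9°) = 310000 × 0.6562 = 203400 km².
True area of forest reserve: 130000 × cos²(16.4°) = 130000 × 0.9203 = 119600 km².
Ratio = 203400 / 119600 ≈ 1.70.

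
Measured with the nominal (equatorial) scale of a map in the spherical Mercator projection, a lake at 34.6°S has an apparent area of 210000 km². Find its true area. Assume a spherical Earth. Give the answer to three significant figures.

142000 km²

The Mercator projection is conformal; its linear scale factor is the same in every direction and equals sec φ = 1/cos φ.
Areal scale = k² = sec²φ = 1/cos²(34.6°) = 1/0.8231² = 1.476.
True area = apparent / (areal scale) = 210000 / 1.476 ≈ 142000 km².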